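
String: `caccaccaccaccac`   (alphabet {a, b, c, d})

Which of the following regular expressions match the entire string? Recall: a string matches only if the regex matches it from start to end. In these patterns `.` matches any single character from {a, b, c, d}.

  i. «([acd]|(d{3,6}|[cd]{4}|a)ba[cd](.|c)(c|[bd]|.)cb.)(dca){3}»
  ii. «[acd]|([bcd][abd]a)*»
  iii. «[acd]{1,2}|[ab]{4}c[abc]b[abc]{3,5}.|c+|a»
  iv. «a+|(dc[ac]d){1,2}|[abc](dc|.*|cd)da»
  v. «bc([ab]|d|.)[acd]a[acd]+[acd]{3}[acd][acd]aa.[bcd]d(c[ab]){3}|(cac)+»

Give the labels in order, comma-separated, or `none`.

v

i → no match — must end with `dca`
ii → no match
iii → no match
iv → no match
v → match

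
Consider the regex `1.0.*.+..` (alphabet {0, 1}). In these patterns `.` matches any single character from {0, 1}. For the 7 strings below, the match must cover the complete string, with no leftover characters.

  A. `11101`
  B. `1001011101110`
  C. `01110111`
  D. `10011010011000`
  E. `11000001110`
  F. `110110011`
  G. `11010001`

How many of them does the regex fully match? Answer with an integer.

5

A → no match
B → match
C → no match — must start with `1`
D → match
E → match
F → match
G → match
Total matched: 5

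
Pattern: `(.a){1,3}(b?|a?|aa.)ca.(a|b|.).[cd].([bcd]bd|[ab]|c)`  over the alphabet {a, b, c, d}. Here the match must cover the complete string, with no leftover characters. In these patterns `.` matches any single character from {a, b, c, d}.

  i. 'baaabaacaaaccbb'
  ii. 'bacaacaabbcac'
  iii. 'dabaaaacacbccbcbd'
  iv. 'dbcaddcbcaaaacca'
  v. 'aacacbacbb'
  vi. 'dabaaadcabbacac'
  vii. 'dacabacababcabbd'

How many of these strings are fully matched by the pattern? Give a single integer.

i → match
ii → match
iii → match
iv → no match
v. 'aacacbacbb' → match
vi → match
vii → match
Total matched: 6

6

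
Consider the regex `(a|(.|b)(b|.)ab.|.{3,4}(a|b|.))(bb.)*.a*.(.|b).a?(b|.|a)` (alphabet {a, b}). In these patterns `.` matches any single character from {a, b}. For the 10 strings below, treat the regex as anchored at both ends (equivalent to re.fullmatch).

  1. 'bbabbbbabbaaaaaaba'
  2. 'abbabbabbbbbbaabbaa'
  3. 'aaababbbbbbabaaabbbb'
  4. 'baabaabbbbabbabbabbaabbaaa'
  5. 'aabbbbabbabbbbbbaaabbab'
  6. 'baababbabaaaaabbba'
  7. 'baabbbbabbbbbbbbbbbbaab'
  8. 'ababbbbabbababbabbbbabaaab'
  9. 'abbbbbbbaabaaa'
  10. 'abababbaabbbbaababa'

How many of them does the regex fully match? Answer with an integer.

1 → match
2 → match
3 → no match
4 → no match
5 → match
6 → match
7 → match
8 → no match
9 → match
10 → no match
Total matched: 6

6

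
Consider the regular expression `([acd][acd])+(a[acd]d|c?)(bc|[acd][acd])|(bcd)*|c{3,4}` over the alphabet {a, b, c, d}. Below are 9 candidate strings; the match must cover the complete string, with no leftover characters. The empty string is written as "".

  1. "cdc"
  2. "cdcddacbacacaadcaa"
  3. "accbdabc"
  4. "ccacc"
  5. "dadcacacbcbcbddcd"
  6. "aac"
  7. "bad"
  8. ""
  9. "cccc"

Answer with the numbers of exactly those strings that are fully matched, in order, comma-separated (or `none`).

8, 9

1 → no match
2 → no match
3 → no match
4 → no match
5 → no match
6 → no match
7 → no match
8 → match
9 → match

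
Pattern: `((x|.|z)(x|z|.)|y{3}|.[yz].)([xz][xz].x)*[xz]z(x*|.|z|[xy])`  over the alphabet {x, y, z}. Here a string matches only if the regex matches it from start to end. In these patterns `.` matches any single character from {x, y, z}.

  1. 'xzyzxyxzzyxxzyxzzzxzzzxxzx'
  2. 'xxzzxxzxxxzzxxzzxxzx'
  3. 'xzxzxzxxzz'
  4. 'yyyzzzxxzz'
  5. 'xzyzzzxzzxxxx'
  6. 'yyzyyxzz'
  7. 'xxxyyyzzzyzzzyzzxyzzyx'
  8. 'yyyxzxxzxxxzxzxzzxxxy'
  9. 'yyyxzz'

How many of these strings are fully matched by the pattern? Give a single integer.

1 → match
2 → no match
3. 'xzxzxzxxzz' → match
4. 'yyyzzzxxzz' → match
5 → match
6. 'yyzyyxzz' → no match
7 → no match
8 → no match
9. 'yyyxzz' → match
Total matched: 5

5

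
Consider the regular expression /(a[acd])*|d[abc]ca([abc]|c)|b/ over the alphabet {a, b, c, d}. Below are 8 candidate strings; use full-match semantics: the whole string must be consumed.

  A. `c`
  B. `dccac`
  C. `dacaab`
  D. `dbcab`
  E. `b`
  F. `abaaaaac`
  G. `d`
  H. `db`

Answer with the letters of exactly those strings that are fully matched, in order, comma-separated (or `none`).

B, D, E

A. `c` → no match
B. `dccac` → match
C. `dacaab` → no match
D. `dbcab` → match
E. `b` → match
F. `abaaaaac` → no match
G. `d` → no match
H. `db` → no match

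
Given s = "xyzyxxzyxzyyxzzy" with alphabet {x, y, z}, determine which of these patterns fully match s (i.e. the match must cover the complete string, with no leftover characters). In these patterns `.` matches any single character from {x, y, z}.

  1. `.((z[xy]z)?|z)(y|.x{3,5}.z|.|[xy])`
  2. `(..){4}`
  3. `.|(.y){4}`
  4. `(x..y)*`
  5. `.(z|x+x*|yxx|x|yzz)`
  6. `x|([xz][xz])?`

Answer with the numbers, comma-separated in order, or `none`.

1 → no match
2 → no match
3 → no match
4 → match
5 → no match
6 → no match

4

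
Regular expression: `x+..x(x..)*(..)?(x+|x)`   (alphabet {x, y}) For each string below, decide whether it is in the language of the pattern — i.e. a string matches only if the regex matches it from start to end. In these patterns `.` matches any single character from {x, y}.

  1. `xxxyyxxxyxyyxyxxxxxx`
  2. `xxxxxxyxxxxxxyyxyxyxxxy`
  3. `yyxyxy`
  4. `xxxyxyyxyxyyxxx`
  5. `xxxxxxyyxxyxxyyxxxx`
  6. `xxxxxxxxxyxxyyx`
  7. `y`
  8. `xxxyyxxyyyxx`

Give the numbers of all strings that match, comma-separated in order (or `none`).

1, 5, 6, 8

1 → match
2 → no match — must end with `x`
3 → no match — must start with `x`
4 → no match
5 → match
6 → match
7 → no match — must start with `x`
8 → match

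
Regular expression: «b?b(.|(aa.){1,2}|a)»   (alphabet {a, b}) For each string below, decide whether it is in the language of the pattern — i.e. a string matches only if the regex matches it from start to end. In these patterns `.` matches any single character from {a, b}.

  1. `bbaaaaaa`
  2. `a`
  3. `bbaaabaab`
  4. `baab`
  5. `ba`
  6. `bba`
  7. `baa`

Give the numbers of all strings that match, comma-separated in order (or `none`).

1 → match
2 → no match
3 → no match
4 → match
5 → match
6 → match
7 → no match

1, 4, 5, 6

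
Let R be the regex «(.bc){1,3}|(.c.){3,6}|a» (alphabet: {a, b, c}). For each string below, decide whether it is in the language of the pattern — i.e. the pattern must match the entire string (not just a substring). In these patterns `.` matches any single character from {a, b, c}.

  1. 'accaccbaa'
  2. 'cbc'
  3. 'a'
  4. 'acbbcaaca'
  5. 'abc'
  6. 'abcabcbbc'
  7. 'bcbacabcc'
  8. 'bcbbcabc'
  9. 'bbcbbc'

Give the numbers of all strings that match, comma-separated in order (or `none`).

1 → no match
2 → match
3 → match
4 → match
5 → match
6 → match
7 → match
8 → no match
9 → match

2, 3, 4, 5, 6, 7, 9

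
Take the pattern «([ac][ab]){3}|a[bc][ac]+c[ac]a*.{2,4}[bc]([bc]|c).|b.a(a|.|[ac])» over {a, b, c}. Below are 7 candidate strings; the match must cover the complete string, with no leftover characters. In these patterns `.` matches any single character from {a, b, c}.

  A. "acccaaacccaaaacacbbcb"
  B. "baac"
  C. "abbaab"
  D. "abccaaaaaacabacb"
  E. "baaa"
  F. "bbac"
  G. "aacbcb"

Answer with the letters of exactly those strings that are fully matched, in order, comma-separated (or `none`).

A, B, E, F, G

A → match
B. "baac" → match
C. "abbaab" → no match
D → no match
E. "baaa" → match
F. "bbac" → match
G. "aacbcb" → match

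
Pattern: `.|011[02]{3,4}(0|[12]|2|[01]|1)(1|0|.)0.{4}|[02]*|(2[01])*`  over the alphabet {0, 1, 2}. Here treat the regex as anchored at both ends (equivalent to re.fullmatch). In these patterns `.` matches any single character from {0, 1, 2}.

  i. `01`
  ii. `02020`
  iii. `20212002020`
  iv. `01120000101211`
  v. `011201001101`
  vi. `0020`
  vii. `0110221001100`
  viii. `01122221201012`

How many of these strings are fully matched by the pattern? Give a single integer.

i → no match
ii → match
iii → no match
iv → match
v → no match
vi → match
vii → match
viii → match
Total matched: 5

5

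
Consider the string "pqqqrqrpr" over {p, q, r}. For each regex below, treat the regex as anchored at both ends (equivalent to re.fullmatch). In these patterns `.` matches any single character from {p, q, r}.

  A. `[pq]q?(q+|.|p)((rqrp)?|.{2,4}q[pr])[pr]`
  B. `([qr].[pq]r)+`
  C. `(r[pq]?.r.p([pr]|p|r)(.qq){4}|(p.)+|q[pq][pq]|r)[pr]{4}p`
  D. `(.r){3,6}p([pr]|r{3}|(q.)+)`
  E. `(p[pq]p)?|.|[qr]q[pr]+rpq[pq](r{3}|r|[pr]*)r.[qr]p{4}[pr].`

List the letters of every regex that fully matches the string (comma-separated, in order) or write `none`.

A → match
B → no match
C → no match — must end with "p"
D → no match
E → no match

A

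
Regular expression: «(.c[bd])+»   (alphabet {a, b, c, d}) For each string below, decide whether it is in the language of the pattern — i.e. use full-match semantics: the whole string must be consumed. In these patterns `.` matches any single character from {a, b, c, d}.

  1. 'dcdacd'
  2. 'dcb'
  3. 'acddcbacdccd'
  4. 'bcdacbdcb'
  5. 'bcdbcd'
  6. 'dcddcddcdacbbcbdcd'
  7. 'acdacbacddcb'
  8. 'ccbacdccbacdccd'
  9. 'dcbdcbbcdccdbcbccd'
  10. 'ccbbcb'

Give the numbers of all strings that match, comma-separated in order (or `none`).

1 → match
2 → match
3 → match
4 → match
5 → match
6 → match
7 → match
8 → match
9 → match
10 → match

1, 2, 3, 4, 5, 6, 7, 8, 9, 10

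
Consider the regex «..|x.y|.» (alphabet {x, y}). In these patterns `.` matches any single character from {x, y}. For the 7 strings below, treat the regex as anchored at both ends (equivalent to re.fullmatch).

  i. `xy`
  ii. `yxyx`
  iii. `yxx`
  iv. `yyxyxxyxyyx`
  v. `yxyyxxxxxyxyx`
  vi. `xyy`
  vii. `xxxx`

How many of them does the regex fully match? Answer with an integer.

2

i → match
ii → no match
iii → no match
iv → no match
v → no match
vi → match
vii → no match
Total matched: 2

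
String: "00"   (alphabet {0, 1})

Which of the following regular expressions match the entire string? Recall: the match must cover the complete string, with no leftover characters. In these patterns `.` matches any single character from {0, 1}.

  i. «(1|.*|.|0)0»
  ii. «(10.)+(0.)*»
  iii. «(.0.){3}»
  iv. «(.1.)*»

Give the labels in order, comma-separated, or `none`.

i → match
ii → no match — must start with "10"
iii → no match
iv → no match

i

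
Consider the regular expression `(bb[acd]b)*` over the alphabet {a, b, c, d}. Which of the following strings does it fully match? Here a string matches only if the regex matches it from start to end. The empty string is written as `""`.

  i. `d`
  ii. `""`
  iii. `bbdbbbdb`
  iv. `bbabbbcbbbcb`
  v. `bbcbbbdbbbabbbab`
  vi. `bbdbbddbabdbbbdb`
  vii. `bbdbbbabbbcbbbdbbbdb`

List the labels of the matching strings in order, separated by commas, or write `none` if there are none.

ii, iii, iv, v, vii

i → no match
ii → match
iii → match
iv → match
v → match
vi → no match
vii → match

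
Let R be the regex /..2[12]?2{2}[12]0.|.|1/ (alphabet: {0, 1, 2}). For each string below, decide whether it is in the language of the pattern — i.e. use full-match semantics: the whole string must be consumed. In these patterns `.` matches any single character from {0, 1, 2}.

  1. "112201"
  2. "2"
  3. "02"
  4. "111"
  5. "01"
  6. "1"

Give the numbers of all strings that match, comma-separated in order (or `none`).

1 → no match
2 → match
3 → no match
4 → no match
5 → no match
6 → match

2, 6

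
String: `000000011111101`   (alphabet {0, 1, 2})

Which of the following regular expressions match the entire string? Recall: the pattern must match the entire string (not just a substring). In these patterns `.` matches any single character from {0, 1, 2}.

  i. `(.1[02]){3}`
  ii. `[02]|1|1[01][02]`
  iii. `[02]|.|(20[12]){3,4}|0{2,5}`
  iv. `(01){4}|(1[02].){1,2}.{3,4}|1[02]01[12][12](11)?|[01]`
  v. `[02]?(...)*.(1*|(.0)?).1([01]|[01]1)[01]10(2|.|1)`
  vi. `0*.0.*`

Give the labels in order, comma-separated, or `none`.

i → no match
ii → no match
iii → no match
iv → no match
v → match
vi → match

v, vi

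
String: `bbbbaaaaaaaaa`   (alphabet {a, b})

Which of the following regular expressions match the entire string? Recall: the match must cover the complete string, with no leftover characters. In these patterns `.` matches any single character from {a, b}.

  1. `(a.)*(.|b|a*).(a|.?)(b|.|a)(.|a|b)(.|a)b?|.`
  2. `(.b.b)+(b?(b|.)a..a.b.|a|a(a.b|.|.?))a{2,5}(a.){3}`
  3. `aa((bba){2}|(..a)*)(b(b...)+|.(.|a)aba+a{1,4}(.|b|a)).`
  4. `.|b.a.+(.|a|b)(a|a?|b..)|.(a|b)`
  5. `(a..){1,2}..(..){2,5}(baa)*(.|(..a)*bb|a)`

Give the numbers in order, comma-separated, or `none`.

2

1 → no match
2 → match
3 → no match — must start with `aa`
4 → no match
5 → no match — must start with `a`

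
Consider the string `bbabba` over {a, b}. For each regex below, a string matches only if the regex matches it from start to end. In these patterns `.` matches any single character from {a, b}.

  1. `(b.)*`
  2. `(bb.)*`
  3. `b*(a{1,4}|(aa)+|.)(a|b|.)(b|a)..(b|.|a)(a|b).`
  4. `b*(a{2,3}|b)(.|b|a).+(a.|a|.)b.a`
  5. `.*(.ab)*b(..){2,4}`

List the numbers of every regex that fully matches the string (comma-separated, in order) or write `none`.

1 → no match
2 → match
3 → no match
4 → no match
5 → match

2, 5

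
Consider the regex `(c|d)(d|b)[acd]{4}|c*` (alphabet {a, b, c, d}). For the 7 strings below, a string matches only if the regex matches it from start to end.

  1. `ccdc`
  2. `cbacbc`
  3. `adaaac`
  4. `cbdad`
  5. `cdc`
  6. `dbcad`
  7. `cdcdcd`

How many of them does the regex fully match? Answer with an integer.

1 → no match
2 → no match
3 → no match
4 → no match
5 → no match
6 → no match
7 → match
Total matched: 1

1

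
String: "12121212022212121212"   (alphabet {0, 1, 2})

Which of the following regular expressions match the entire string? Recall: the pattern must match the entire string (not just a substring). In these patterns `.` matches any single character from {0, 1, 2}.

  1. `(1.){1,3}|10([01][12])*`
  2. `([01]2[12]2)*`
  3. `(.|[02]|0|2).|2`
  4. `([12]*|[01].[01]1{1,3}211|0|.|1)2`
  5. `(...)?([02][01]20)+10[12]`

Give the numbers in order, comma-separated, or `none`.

1 → no match
2 → match
3 → no match
4 → no match
5 → no match

2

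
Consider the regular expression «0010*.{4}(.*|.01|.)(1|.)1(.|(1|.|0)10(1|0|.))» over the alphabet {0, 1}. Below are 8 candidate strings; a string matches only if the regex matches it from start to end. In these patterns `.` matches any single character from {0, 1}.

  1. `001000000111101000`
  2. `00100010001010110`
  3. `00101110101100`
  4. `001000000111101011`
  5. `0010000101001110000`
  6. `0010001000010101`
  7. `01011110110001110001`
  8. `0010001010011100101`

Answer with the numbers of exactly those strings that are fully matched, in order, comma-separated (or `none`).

1 → no match
2 → match
3 → no match
4 → match
5 → no match
6 → match
7 → no match — must start with `001`
8 → no match

2, 4, 6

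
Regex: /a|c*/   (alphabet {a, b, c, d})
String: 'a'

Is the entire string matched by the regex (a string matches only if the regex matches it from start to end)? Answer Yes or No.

Yes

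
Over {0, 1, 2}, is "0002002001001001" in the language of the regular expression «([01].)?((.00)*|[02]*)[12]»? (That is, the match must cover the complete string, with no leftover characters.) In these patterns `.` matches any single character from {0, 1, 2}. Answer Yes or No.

Yes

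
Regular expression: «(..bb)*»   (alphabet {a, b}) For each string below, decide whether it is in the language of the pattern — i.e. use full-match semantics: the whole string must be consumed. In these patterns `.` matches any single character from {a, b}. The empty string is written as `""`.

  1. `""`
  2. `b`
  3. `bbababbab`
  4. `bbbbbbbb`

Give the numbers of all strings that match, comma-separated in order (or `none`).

1 → match
2 → no match
3 → no match
4 → match

1, 4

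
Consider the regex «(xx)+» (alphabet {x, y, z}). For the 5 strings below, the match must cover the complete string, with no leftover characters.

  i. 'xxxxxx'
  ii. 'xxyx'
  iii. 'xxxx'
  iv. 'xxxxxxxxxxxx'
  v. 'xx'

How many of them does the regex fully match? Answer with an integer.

i → match
ii → no match — must end with 'xx'
iii → match
iv → match
v → match
Total matched: 4

4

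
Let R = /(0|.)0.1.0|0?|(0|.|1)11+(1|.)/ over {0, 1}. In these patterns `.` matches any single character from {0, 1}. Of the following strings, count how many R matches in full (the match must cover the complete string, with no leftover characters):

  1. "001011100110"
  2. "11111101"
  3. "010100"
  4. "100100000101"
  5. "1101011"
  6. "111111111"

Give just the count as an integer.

1

1 → no match
2 → no match
3 → no match
4 → no match
5 → no match
6 → match
Total matched: 1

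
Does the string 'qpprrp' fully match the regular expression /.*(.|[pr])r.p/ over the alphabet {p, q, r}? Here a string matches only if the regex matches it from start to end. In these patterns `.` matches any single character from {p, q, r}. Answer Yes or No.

Yes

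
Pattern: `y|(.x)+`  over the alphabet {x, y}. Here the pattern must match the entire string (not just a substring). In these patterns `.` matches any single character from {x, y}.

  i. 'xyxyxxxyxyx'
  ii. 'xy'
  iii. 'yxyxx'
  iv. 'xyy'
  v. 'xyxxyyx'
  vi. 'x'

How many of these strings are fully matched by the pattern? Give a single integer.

0

i → no match
ii → no match
iii → no match
iv → no match
v → no match
vi → no match
Total matched: 0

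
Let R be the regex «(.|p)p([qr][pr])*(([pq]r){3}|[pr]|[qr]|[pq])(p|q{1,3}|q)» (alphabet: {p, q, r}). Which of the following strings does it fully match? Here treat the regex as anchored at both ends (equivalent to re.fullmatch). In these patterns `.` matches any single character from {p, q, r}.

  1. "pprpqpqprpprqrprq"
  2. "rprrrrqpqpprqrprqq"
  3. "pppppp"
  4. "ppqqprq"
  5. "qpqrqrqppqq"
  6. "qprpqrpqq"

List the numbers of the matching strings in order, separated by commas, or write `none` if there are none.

1 → match
2 → match
3 → no match
4 → no match
5 → match
6 → match

1, 2, 5, 6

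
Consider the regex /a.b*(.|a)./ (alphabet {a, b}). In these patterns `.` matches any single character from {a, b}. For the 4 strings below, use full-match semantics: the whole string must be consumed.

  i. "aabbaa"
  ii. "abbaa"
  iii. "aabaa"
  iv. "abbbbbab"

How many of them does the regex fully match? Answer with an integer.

4

i → match
ii → match
iii → match
iv → match
Total matched: 4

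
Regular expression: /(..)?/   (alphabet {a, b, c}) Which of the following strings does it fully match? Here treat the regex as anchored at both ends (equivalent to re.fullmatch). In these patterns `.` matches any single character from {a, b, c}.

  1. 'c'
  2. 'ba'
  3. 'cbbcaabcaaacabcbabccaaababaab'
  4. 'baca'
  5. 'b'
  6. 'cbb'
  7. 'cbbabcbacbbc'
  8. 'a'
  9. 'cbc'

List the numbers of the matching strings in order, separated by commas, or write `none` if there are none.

2

1 → no match
2 → match
3 → no match
4 → no match
5 → no match
6 → no match
7 → no match
8 → no match
9 → no match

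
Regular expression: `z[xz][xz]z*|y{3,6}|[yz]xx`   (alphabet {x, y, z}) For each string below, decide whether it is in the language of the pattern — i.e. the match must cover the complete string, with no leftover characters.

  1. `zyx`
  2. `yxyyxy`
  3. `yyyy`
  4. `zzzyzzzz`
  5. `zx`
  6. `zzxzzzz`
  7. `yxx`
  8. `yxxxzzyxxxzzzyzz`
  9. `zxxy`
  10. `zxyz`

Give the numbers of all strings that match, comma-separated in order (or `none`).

3, 6, 7

1 → no match
2 → no match
3 → match
4 → no match
5 → no match
6 → match
7 → match
8 → no match
9 → no match
10 → no match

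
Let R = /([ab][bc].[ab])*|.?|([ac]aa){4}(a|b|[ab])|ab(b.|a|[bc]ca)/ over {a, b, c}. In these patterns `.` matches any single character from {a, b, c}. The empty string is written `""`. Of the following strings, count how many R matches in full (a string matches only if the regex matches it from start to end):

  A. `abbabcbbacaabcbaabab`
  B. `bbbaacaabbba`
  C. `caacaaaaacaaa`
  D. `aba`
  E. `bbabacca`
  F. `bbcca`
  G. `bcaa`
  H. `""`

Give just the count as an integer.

7

A → match
B. `bbbaacaabbba` → match
C → match
D. `aba` → match
E. `bbabacca` → match
F. `bbcca` → no match
G. `bcaa` → match
H. `""` → match
Total matched: 7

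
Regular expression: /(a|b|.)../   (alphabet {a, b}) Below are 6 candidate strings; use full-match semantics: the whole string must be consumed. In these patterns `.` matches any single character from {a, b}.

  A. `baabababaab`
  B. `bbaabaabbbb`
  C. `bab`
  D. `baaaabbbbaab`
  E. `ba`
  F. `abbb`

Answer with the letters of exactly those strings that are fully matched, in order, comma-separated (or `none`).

C

A → no match
B → no match
C → match
D → no match
E → no match
F → no match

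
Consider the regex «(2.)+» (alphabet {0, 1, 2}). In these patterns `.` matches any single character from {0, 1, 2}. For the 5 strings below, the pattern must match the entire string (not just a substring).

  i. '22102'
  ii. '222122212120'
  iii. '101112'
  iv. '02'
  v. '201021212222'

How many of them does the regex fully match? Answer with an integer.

i → no match
ii → match
iii → no match — must start with '2'
iv → no match — must start with '2'
v → no match
Total matched: 1

1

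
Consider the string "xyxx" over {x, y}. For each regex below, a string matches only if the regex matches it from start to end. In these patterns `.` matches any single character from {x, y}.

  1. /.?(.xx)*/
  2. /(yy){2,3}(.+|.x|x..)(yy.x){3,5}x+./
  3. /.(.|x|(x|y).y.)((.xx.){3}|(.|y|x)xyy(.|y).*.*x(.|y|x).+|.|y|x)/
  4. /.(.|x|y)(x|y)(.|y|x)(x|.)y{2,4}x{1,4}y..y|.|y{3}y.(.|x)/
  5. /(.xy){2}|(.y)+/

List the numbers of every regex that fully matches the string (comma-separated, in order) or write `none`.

1

1 → match
2 → no match — must start with "yy"
3 → no match
4 → no match
5 → no match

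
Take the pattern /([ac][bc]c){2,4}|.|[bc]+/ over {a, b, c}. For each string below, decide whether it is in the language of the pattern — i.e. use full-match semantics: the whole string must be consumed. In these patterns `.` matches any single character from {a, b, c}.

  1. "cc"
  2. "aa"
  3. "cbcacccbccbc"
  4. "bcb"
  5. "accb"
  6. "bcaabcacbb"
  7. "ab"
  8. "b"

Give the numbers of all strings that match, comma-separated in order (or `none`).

1, 3, 4, 8

1 → match
2 → no match
3 → match
4 → match
5 → no match
6 → no match
7 → no match
8 → match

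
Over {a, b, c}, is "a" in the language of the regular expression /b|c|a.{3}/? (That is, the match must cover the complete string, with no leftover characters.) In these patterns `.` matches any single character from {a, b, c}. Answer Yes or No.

No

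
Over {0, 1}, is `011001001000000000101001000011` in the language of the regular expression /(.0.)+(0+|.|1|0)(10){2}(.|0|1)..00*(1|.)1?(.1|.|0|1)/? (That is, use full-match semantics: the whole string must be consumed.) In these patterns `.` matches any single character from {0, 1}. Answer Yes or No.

No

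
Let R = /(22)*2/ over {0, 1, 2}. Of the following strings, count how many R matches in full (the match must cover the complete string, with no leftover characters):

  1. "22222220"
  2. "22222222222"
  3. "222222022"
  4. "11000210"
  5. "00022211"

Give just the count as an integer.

1

1 → no match — must end with "2"
2 → match
3 → no match
4 → no match — must end with "2"
5 → no match — must end with "2"
Total matched: 1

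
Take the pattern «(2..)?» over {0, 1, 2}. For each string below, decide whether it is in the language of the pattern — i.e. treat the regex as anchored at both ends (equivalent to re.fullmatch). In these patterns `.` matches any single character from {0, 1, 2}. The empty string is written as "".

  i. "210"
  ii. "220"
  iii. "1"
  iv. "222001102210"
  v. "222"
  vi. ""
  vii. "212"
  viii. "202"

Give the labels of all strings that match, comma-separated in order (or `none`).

i → match
ii → match
iii → no match
iv → no match
v → match
vi → match
vii → match
viii → match

i, ii, v, vi, vii, viii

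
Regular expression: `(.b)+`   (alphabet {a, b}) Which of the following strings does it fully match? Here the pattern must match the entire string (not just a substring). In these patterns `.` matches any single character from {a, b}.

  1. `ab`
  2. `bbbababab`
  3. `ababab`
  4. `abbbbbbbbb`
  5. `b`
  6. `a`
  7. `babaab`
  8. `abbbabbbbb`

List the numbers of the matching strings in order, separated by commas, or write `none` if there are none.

1 → match
2 → no match
3 → match
4 → match
5 → no match
6 → no match — must end with `b`
7 → no match
8 → match

1, 3, 4, 8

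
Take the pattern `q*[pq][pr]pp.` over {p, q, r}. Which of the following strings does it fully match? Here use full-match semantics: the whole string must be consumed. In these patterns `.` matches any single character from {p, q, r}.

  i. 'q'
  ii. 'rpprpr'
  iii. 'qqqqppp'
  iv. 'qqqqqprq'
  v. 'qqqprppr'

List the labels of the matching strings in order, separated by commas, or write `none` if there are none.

i. 'q' → no match
ii. 'rpprpr' → no match
iii. 'qqqqppp' → no match
iv. 'qqqqqprq' → no match
v. 'qqqprppr' → match

v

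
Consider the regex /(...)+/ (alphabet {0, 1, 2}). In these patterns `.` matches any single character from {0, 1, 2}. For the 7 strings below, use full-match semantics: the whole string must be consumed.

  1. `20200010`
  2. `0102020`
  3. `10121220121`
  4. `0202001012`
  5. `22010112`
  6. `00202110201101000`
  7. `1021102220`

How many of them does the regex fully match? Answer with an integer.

1 → no match
2 → no match
3 → no match
4 → no match
5 → no match
6 → no match
7 → no match
Total matched: 0

0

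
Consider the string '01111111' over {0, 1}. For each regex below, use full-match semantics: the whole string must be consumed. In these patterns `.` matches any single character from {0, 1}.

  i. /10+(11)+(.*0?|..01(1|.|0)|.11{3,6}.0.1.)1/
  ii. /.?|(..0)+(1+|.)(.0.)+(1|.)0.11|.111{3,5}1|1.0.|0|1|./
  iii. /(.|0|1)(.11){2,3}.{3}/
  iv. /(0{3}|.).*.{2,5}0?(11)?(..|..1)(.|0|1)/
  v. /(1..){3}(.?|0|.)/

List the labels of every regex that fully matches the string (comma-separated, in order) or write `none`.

ii, iv

i → no match — must start with '10'
ii → match
iii → no match
iv → match
v → no match — must start with '1'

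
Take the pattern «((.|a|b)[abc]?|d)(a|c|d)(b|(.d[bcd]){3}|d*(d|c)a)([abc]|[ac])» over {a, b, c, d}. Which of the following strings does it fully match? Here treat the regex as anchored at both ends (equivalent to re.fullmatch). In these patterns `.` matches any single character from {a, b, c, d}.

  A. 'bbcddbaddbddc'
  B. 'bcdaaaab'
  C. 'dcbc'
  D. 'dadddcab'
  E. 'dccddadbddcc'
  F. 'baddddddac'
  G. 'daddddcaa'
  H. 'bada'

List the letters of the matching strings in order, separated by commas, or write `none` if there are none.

A → match
B → no match
C → match
D → match
E → match
F → match
G → match
H → no match

A, C, D, E, F, G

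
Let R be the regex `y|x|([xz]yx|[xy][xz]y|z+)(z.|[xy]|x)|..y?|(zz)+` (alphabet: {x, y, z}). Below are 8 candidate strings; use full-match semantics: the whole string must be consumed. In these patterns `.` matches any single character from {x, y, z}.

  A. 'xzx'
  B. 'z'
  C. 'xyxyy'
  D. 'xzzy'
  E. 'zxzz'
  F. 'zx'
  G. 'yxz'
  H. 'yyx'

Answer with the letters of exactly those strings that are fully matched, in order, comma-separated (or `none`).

A → no match
B → no match
C → no match
D → no match
E → no match
F → match
G → no match
H → no match

F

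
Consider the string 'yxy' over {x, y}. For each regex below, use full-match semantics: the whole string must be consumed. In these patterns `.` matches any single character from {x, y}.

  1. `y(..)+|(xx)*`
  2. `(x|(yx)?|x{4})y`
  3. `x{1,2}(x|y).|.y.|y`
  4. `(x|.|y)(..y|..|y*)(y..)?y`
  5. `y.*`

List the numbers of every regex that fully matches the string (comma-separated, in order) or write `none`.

1, 2, 5

1 → match
2 → match
3 → no match
4 → no match
5 → match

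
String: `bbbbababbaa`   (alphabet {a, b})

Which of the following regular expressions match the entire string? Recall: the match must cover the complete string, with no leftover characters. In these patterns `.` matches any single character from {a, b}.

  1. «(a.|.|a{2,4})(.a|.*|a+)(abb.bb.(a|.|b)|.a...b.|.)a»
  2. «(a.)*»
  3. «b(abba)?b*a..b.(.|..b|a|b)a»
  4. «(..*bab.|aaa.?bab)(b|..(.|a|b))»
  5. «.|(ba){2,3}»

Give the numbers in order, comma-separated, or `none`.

1 → match
2 → no match
3 → match
4 → no match
5 → no match

1, 3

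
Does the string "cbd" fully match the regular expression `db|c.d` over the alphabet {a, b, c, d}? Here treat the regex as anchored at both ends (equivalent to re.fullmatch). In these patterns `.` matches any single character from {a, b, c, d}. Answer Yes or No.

Yes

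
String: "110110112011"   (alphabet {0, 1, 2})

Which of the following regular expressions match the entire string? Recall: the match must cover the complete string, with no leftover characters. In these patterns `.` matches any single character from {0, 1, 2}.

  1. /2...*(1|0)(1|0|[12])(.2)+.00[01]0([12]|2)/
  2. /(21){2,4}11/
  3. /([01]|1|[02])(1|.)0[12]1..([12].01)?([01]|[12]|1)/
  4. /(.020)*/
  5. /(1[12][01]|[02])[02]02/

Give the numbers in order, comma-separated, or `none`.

3

1 → no match — must start with "2"
2 → no match — must start with "21"
3 → match
4 → no match
5 → no match — must end with "02"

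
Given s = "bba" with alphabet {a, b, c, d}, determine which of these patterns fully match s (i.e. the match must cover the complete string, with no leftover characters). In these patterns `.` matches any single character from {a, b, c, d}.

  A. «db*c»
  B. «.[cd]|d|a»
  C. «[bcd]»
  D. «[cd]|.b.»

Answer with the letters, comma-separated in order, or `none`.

A → no match — must start with "d"
B → no match
C → no match
D → match

D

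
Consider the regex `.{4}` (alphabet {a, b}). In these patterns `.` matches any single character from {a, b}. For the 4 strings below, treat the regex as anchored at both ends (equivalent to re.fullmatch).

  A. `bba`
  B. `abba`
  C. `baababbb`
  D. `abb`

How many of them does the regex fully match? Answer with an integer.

1

A → no match
B → match
C → no match
D → no match
Total matched: 1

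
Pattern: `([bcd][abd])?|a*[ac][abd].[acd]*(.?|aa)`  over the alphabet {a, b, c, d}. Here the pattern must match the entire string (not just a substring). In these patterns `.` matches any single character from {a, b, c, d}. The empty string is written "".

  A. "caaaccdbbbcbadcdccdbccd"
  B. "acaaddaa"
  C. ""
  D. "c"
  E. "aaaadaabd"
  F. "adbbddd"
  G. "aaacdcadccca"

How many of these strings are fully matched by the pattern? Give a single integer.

A → no match
B → match
C → match
D → no match
E → no match
F → no match
G → match
Total matched: 3

3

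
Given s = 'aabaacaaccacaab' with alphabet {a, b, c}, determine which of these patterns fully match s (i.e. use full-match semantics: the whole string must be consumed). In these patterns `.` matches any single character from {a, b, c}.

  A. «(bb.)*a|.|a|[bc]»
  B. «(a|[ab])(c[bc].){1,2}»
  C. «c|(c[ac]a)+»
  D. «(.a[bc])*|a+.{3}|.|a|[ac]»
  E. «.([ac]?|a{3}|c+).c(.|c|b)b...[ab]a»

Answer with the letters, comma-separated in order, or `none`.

A → no match
B → no match
C → no match — must start with 'c'
D → match
E → no match — must end with 'a'

D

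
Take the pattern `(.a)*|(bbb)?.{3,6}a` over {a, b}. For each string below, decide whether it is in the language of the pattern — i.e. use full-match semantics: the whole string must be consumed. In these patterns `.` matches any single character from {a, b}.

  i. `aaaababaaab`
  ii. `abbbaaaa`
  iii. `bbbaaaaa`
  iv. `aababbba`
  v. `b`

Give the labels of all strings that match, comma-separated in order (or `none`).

i → no match
ii → no match
iii → match
iv → no match
v → no match

iii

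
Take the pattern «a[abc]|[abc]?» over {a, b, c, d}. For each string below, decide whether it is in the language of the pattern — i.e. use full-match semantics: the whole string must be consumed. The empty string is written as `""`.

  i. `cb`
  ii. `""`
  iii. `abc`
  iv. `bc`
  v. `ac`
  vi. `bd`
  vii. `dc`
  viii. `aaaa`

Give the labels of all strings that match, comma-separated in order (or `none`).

i → no match
ii → match
iii → no match
iv → no match
v → match
vi → no match
vii → no match
viii → no match

ii, v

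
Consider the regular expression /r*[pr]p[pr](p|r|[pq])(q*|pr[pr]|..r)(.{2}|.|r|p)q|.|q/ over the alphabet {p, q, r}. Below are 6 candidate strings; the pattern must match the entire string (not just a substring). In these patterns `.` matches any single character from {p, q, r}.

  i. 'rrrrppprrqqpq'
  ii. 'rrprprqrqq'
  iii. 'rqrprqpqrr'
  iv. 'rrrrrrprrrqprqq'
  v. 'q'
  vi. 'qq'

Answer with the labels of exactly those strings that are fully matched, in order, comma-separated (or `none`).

ii, v

i → no match
ii → match
iii → no match
iv → no match
v → match
vi → no match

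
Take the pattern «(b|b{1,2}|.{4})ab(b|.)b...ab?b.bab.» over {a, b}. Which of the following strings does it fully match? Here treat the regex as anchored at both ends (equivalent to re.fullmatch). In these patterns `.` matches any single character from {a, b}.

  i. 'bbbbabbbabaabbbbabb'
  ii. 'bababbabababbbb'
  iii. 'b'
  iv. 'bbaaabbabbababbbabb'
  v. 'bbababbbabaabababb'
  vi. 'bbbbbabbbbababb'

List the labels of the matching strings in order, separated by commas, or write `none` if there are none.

i, v

i → match
ii → no match
iii → no match
iv → no match
v → match
vi → no match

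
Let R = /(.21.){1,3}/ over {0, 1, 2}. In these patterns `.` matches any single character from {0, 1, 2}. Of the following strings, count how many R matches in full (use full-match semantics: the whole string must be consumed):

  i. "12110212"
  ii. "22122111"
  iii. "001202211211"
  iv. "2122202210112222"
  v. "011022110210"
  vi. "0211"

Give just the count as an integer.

2

i → match
ii → no match
iii → no match
iv → no match
v → no match
vi → match
Total matched: 2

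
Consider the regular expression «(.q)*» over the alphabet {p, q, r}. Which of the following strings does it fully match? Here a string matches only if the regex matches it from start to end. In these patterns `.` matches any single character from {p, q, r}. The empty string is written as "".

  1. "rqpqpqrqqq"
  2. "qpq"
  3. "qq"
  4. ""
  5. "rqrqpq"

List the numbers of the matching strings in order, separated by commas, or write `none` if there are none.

1 → match
2 → no match
3 → match
4 → match
5 → match

1, 3, 4, 5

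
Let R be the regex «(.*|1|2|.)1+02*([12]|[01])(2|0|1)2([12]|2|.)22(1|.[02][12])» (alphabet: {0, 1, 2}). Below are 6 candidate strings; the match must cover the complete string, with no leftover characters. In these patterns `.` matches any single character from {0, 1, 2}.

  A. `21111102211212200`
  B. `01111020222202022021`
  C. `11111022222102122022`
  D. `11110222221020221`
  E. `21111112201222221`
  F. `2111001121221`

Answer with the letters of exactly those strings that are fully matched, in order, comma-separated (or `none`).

C, D

A → no match
B → no match
C → match
D → match
E → no match
F → no match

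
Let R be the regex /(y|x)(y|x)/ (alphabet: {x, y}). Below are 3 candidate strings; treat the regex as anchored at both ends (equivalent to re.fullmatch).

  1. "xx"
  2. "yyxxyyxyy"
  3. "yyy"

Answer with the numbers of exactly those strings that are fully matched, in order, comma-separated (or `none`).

1 → match
2 → no match
3 → no match

1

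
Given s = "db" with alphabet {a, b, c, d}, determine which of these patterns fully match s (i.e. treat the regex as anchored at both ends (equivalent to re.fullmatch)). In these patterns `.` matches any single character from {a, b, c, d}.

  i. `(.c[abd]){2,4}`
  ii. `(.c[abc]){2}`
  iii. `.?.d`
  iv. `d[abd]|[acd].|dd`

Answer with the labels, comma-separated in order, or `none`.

iv

i → no match
ii → no match
iii → no match — must end with "d"
iv → match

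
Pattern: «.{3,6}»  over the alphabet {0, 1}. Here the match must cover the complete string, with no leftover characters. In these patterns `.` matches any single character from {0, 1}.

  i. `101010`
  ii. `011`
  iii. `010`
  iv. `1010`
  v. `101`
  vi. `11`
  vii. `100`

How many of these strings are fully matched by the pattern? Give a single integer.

6

i → match
ii → match
iii → match
iv → match
v → match
vi → no match
vii → match
Total matched: 6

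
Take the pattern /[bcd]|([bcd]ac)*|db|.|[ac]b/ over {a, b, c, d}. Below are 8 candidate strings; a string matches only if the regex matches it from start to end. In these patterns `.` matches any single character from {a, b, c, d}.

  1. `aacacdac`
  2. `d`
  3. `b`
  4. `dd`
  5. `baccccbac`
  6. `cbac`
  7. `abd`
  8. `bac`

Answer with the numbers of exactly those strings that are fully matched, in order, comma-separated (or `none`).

2, 3, 8

1 → no match
2 → match
3 → match
4 → no match
5 → no match
6 → no match
7 → no match
8 → match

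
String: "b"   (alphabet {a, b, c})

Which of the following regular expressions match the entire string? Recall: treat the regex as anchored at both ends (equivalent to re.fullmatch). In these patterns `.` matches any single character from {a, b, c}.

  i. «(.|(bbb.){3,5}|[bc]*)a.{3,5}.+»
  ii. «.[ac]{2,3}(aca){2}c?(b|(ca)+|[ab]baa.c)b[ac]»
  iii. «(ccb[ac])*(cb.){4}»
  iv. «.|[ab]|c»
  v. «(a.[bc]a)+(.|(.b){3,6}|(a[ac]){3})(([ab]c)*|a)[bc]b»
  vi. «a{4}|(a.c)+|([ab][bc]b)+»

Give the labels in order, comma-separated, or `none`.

i → no match
ii → no match
iii → no match
iv → match
v → no match — must start with "a"
vi → no match

iv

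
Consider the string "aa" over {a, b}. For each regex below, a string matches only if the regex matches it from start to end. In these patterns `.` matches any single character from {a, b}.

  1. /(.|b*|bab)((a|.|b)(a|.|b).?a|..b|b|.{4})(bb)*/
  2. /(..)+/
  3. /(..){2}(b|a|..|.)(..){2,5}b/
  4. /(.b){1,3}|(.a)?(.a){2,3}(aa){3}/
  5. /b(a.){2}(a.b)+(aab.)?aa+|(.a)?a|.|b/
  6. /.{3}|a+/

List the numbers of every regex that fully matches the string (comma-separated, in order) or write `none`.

1 → no match
2 → match
3 → no match — must end with "b"
4 → no match
5 → no match
6 → match

2, 6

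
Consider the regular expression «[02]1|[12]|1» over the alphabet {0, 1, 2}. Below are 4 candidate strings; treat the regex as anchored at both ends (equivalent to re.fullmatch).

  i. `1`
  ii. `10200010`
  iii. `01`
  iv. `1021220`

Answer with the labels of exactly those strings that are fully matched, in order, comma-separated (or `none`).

i, iii

i. `1` → match
ii. `10200010` → no match
iii. `01` → match
iv. `1021220` → no match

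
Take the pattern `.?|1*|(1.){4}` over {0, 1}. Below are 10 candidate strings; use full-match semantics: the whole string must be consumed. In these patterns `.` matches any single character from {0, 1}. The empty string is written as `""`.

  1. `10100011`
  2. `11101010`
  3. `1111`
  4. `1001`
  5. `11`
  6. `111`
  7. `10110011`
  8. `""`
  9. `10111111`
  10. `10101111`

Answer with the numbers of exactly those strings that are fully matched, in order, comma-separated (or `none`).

1 → no match
2 → match
3 → match
4 → no match
5 → match
6 → match
7 → no match
8 → match
9 → match
10 → match

2, 3, 5, 6, 8, 9, 10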